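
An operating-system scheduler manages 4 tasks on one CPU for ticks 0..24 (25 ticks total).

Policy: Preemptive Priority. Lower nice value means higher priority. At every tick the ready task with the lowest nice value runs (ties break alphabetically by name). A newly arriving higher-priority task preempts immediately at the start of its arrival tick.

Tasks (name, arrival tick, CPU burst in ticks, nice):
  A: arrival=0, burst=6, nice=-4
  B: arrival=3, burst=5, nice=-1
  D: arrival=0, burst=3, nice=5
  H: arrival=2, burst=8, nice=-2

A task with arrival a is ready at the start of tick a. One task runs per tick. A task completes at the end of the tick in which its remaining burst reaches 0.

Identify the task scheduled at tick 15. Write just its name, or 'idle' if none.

t=0: ready={A,D} → run A
t=1: ready={A,D} → run A
t=2: ready={A,D,H} → run A
t=3: ready={A,B,D,H} → run A
t=4: ready={A,B,D,H} → run A
t=5: ready={A,B,D,H} → run A
t=6: ready={B,D,H} → run H
t=7: ready={B,D,H} → run H
t=8: ready={B,D,H} → run H
t=9: ready={B,D,H} → run H
t=10: ready={B,D,H} → run H
t=11: ready={B,D,H} → run H
t=12: ready={B,D,H} → run H
t=13: ready={B,D,H} → run H
t=14: ready={B,D} → run B
t=15: ready={B,D} → run B
t=16: ready={B,D} → run B
t=17: ready={B,D} → run B
t=18: ready={B,D} → run B
t=19: ready={D} → run D
t=20: ready={D} → run D
t=21: ready={D} → run D
t=22: (idle)
t=23: (idle)
t=24: (idle)

running at tick 15 = B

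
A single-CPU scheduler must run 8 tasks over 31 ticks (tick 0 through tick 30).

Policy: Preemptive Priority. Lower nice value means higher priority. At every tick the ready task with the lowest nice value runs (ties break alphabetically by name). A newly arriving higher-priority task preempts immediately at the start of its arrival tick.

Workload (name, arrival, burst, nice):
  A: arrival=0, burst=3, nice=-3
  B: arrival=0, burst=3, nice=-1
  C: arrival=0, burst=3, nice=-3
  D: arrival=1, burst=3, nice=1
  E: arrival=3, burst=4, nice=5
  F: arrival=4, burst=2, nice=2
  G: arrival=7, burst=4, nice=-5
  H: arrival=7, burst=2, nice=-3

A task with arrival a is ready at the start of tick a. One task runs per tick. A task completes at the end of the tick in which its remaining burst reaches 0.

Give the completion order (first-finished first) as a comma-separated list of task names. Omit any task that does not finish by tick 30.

t=0: ready={A,B,C} → run A
t=1: ready={A,B,C,D} → run A
t=2: ready={A,B,C,D} → run A
t=3: ready={B,C,D,E} → run C
t=4: ready={B,C,D,E,F} → run C
t=5: ready={B,C,D,E,F} → run C
t=6: ready={B,D,E,F} → run B
t=7: ready={B,D,E,F,G,H} → run G
t=8: ready={B,D,E,F,G,H} → run G
t=9: ready={B,D,E,F,G,H} → run G
t=10: ready={B,D,E,F,G,H} → run G
t=11: ready={B,D,E,F,H} → run H
t=12: ready={B,D,E,F,H} → run H
t=13: ready={B,D,E,F} → run B
t=14: ready={B,D,E,F} → run B
t=15: ready={D,E,F} → run D
t=16: ready={D,E,F} → run D
t=17: ready={D,E,F} → run D
t=18: ready={E,F} → run F
t=19: ready={E,F} → run F
t=20: ready={E} → run E
t=21: ready={E} → run E
t=22: ready={E} → run E
t=23: ready={E} → run E
t=24: (idle)
t=25: (idle)
t=26: (idle)
t=27: (idle)
t=28: (idle)
t=29: (idle)
t=30: (idle)

completion order = A, C, G, H, B, D, F, E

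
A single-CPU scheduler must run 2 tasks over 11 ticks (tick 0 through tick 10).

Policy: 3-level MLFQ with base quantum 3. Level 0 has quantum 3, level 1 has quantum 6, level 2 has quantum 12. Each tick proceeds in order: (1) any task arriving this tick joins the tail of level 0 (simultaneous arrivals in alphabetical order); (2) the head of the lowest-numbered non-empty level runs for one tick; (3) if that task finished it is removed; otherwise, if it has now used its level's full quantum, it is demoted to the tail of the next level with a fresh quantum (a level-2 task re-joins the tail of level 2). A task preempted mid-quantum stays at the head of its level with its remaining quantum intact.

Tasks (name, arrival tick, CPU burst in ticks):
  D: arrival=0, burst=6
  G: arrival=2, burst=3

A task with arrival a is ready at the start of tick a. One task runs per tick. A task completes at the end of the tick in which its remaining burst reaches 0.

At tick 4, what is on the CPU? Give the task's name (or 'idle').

t=0: L0/L1/L2 = D/-/- → run D
t=1: L0/L1/L2 = D/-/- → run D
t=2: L0/L1/L2 = DG/-/- → run D
t=3: L0/L1/L2 = G/D/- → run G
t=4: L0/L1/L2 = G/D/- → run G
t=5: L0/L1/L2 = G/D/- → run G
t=6: L0/L1/L2 = -/D/- → run D
t=7: L0/L1/L2 = -/D/- → run D
t=8: L0/L1/L2 = -/D/- → run D
t=9: (idle)
t=10: (idle)

running at tick 4 = G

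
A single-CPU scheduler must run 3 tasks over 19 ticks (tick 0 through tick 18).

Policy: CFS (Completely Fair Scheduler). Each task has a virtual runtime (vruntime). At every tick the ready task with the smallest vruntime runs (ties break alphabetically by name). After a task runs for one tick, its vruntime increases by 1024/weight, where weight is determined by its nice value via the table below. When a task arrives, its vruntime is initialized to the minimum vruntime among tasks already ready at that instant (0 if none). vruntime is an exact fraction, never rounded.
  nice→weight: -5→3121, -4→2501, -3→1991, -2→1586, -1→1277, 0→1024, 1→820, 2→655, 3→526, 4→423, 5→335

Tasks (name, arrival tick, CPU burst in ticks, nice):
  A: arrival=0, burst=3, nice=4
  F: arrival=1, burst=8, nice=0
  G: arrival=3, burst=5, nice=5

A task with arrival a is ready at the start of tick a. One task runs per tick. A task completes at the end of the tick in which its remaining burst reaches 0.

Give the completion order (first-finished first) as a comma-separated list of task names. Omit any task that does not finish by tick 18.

t=0: vr[A=0] → run A
t=1: vr[A=1024/423 F=1024/423] → run A
t=2: vr[A=2048/423 F=1024/423] → run F
t=3: vr[A=2048/423 F=1447/423 G=1447/423] → run F
t=4: vr[A=2048/423 F=1870/423 G=1447/423] → run G
t=5: vr[A=2048/423 F=1870/423 G=917897/141705] → run F
t=6: vr[A=2048/423 F=2293/423 G=917897/141705] → run A
t=7: vr[F=2293/423 G=917897/141705] → run F
t=8: vr[F=2716/423 G=917897/141705] → run F
t=9: vr[F=3139/423 G=917897/141705] → run G
t=10: vr[F=3139/423 G=1351049/141705] → run F
t=11: vr[F=3562/423 G=1351049/141705] → run F
t=12: vr[F=3985/423 G=1351049/141705] → run F
t=13: vr[G=1351049/141705] → run G
t=14: vr[G=1784201/141705] → run G
t=15: vr[G=2217353/141705] → run G
t=16: (idle)
t=17: (idle)
t=18: (idle)

completion order = A, F, G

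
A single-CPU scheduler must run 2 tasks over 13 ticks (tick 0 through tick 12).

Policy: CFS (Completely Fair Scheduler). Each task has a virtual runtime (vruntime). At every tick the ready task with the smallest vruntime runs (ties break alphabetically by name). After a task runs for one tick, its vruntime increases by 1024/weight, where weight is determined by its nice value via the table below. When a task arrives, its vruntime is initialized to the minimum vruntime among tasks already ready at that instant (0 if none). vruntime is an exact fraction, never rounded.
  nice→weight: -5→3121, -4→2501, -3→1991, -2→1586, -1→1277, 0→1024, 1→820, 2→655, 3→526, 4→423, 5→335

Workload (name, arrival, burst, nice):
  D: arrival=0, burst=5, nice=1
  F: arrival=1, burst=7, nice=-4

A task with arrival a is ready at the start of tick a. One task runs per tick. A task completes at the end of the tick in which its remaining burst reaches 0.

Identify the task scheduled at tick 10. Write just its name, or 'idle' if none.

running at tick 10 = D

t=0: vr[D=0] → run D
t=1: vr[D=256/205 F=256/205] → run D
t=2: vr[D=512/205 F=256/205] → run F
t=3: vr[D=512/205 F=20736/12505] → run F
t=4: vr[D=512/205 F=25856/12505] → run F
t=5: vr[D=512/205 F=30976/12505] → run F
t=6: vr[D=512/205 F=36096/12505] → run D
t=7: vr[D=768/205 F=36096/12505] → run F
t=8: vr[D=768/205 F=41216/12505] → run F
t=9: vr[D=768/205 F=46336/12505] → run F
t=10: vr[D=768/205] → run D
t=11: vr[D=1024/205] → run D
t=12: (idle)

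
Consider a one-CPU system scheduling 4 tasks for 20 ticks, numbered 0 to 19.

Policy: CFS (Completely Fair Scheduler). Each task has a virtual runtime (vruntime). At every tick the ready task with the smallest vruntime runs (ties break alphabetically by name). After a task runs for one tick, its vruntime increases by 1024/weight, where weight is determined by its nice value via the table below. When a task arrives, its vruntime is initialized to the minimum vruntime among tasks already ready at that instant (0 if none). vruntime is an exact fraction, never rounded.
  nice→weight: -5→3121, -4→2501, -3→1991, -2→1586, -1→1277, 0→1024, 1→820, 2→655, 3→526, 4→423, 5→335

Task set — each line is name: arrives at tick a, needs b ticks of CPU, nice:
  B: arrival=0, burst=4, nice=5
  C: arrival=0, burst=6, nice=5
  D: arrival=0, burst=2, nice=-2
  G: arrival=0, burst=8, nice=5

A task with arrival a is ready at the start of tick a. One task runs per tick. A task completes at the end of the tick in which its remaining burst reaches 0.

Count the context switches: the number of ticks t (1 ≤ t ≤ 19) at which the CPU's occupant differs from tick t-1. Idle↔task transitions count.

t=0: vr[B=0 C=0 D=0 G=0] → run B
t=1: vr[B=1024/335 C=0 D=0 G=0] → run C
t=2: vr[B=1024/335 C=1024/335 D=0 G=0] → run D
t=3: vr[B=1024/335 C=1024/335 D=512/793 G=0] → run G
t=4: vr[B=1024/335 C=1024/335 D=512/793 G=1024/335] → run D
t=5: vr[B=1024/335 C=1024/335 G=1024/335] → run B
t=6: vr[B=2048/335 C=1024/335 G=1024/335] → run C
t=7: vr[B=2048/335 C=2048/335 G=1024/335] → run G
t=8: vr[B=2048/335 C=2048/335 G=2048/335] → run B
t=9: vr[B=3072/335 C=2048/335 G=2048/335] → run C
t=10: vr[B=3072/335 C=3072/335 G=2048/335] → run G
t=11: vr[B=3072/335 C=3072/335 G=3072/335] → run B
t=12: vr[C=3072/335 G=3072/335] → run C
t=13: vr[C=4096/335 G=3072/335] → run G
t=14: vr[C=4096/335 G=4096/335] → run C
t=15: vr[C=1024/67 G=4096/335] → run G
t=16: vr[C=1024/67 G=1024/67] → run C
t=17: vr[G=1024/67] → run G
t=18: vr[G=6144/335] → run G
t=19: vr[G=7168/335] → run G

context switches = 17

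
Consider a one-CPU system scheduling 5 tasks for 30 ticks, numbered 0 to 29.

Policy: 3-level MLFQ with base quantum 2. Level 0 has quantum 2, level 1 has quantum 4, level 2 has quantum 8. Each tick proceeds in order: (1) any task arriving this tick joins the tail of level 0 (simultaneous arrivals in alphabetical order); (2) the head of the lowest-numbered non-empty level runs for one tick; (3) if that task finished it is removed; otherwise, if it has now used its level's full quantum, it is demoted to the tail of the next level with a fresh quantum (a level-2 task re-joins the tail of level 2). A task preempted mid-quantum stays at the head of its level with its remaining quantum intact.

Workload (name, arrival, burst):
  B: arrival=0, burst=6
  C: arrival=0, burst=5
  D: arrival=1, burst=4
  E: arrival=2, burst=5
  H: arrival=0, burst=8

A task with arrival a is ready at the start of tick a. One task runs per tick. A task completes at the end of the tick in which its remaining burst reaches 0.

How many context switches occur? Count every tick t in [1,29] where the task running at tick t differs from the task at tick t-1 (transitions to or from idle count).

context switches = 11

t=0: L0/L1/L2 = BCH/-/- → run B
t=1: L0/L1/L2 = BCHD/-/- → run B
t=2: L0/L1/L2 = CHDE/B/- → run C
t=3: L0/L1/L2 = CHDE/B/- → run C
t=4: L0/L1/L2 = HDE/BC/- → run H
t=5: L0/L1/L2 = HDE/BC/- → run H
t=6: L0/L1/L2 = DE/BCH/- → run D
t=7: L0/L1/L2 = DE/BCH/- → run D
t=8: L0/L1/L2 = E/BCHD/- → run E
t=9: L0/L1/L2 = E/BCHD/- → run E
t=10: L0/L1/L2 = -/BCHDE/- → run B
t=11: L0/L1/L2 = -/BCHDE/- → run B
t=12: L0/L1/L2 = -/BCHDE/- → run B
t=13: L0/L1/L2 = -/BCHDE/- → run B
t=14: L0/L1/L2 = -/CHDE/- → run C
t=15: L0/L1/L2 = -/CHDE/- → run C
t=16: L0/L1/L2 = -/CHDE/- → run C
t=17: L0/L1/L2 = -/HDE/- → run H
t=18: L0/L1/L2 = -/HDE/- → run H
t=19: L0/L1/L2 = -/HDE/- → run H
t=20: L0/L1/L2 = -/HDE/- → run H
t=21: L0/L1/L2 = -/DE/H → run D
t=22: L0/L1/L2 = -/DE/H → run D
t=23: L0/L1/L2 = -/E/H → run E
t=24: L0/L1/L2 = -/E/H → run E
t=25: L0/L1/L2 = -/E/H → run E
t=26: L0/L1/L2 = -/-/H → run H
t=27: L0/L1/L2 = -/-/H → run H
t=28: (idle)
t=29: (idle)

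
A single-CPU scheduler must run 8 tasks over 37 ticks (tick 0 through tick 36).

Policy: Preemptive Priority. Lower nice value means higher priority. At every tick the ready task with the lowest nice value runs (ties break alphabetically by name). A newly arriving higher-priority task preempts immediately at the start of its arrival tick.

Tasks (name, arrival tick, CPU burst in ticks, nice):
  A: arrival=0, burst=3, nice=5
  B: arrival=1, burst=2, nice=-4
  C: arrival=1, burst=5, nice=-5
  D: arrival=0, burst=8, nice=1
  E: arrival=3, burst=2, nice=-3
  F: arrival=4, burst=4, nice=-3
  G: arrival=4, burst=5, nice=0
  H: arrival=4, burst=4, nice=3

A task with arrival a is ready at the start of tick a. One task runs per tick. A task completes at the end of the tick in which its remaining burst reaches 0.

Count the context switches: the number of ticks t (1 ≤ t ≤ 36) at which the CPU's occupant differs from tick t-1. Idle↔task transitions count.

t=0: ready={A,D} → run D
t=1: ready={A,B,C,D} → run C
t=2: ready={A,B,C,D} → run C
t=3: ready={A,B,C,D,E} → run C
t=4: ready={A,B,C,D,E,F,G,H} → run C
t=5: ready={A,B,C,D,E,F,G,H} → run C
t=6: ready={A,B,D,E,F,G,H} → run B
t=7: ready={A,B,D,E,F,G,H} → run B
t=8: ready={A,D,E,F,G,H} → run E
t=9: ready={A,D,E,F,G,H} → run E
t=10: ready={A,D,F,G,H} → run F
t=11: ready={A,D,F,G,H} → run F
t=12: ready={A,D,F,G,H} → run F
t=13: ready={A,D,F,G,H} → run F
t=14: ready={A,D,G,H} → run G
t=15: ready={A,D,G,H} → run G
t=16: ready={A,D,G,H} → run G
t=17: ready={A,D,G,H} → run G
t=18: ready={A,D,G,H} → run G
t=19: ready={A,D,H} → run D
t=20: ready={A,D,H} → run D
t=21: ready={A,D,H} → run D
t=22: ready={A,D,H} → run D
t=23: ready={A,D,H} → run D
t=24: ready={A,D,H} → run D
t=25: ready={A,D,H} → run D
t=26: ready={A,H} → run H
t=27: ready={A,H} → run H
t=28: ready={A,H} → run H
t=29: ready={A,H} → run H
t=30: ready={A} → run A
t=31: ready={A} → run A
t=32: ready={A} → run A
t=33: (idle)
t=34: (idle)
t=35: (idle)
t=36: (idle)

context switches = 9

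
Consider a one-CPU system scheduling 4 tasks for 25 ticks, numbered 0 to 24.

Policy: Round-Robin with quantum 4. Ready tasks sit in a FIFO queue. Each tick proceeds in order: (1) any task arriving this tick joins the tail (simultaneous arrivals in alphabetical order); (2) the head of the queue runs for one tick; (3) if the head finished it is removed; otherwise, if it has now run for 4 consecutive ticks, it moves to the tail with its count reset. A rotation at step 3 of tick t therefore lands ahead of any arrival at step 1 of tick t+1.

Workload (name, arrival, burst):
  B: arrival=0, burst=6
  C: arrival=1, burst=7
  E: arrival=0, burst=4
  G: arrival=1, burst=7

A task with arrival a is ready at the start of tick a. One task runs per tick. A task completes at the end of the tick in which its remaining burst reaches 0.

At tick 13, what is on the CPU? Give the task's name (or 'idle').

running at tick 13 = G

t=0: queue=[B,E] q_used=0 → run B
t=1: queue=[B,E,C,G] q_used=1 → run B
t=2: queue=[B,E,C,G] q_used=2 → run B
t=3: queue=[B,E,C,G] q_used=3 → run B
t=4: queue=[E,C,G,B] q_used=0 → run E
t=5: queue=[E,C,G,B] q_used=1 → run E
t=6: queue=[E,C,G,B] q_used=2 → run E
t=7: queue=[E,C,G,B] q_used=3 → run E
t=8: queue=[C,G,B] q_used=0 → run C
t=9: queue=[C,G,B] q_used=1 → run C
t=10: queue=[C,G,B] q_used=2 → run C
t=11: queue=[C,G,B] q_used=3 → run C
t=12: queue=[G,B,C] q_used=0 → run G
t=13: queue=[G,B,C] q_used=1 → run G
t=14: queue=[G,B,C] q_used=2 → run G
t=15: queue=[G,B,C] q_used=3 → run G
t=16: queue=[B,C,G] q_used=0 → run B
t=17: queue=[B,C,G] q_used=1 → run B
t=18: queue=[C,G] q_used=0 → run C
t=19: queue=[C,G] q_used=1 → run C
t=20: queue=[C,G] q_used=2 → run C
t=21: queue=[G] q_used=0 → run G
t=22: queue=[G] q_used=1 → run G
t=23: queue=[G] q_used=2 → run G
t=24: (idle)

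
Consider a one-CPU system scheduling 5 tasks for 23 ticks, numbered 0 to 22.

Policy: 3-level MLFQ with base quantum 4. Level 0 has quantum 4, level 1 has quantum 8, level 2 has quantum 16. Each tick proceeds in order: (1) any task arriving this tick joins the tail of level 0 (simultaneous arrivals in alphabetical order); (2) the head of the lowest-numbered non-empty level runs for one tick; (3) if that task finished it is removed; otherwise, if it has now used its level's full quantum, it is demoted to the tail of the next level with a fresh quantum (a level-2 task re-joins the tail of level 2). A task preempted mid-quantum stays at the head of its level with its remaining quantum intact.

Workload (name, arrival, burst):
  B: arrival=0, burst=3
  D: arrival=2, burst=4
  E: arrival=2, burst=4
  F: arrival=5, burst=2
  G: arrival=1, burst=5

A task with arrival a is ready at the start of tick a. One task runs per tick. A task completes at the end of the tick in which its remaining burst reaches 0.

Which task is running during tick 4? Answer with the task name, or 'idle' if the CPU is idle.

running at tick 4 = G

t=0: L0/L1/L2 = B/-/- → run B
t=1: L0/L1/L2 = BG/-/- → run B
t=2: L0/L1/L2 = BGDE/-/- → run B
t=3: L0/L1/L2 = GDE/-/- → run G
t=4: L0/L1/L2 = GDE/-/- → run G
t=5: L0/L1/L2 = GDEF/-/- → run G
t=6: L0/L1/L2 = GDEF/-/- → run G
t=7: L0/L1/L2 = DEF/G/- → run D
t=8: L0/L1/L2 = DEF/G/- → run D
t=9: L0/L1/L2 = DEF/G/- → run D
t=10: L0/L1/L2 = DEF/G/- → run D
t=11: L0/L1/L2 = EF/G/- → run E
t=12: L0/L1/L2 = EF/G/- → run E
t=13: L0/L1/L2 = EF/G/- → run E
t=14: L0/L1/L2 = EF/G/- → run E
t=15: L0/L1/L2 = F/G/- → run F
t=16: L0/L1/L2 = F/G/- → run F
t=17: L0/L1/L2 = -/G/- → run G
t=18: (idle)
t=19: (idle)
t=20: (idle)
t=21: (idle)
t=22: (idle)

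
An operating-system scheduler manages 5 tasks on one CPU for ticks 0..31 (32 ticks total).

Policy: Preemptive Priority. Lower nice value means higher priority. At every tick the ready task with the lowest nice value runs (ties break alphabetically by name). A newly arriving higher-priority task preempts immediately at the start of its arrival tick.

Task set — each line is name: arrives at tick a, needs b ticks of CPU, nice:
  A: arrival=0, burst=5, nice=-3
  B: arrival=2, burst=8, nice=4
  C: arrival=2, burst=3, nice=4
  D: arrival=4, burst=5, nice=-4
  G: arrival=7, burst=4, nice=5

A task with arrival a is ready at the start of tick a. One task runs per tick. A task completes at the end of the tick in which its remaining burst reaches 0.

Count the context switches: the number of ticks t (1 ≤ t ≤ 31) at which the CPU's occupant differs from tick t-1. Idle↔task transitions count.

t=0: ready={A} → run A
t=1: ready={A} → run A
t=2: ready={A,B,C} → run A
t=3: ready={A,B,C} → run A
t=4: ready={A,B,C,D} → run D
t=5: ready={A,B,C,D} → run D
t=6: ready={A,B,C,D} → run D
t=7: ready={A,B,C,D,G} → run D
t=8: ready={A,B,C,D,G} → run D
t=9: ready={A,B,C,G} → run A
t=10: ready={B,C,G} → run B
t=11: ready={B,C,G} → run B
t=12: ready={B,C,G} → run B
t=13: ready={B,C,G} → run B
t=14: ready={B,C,G} → run B
t=15: ready={B,C,G} → run B
t=16: ready={B,C,G} → run B
t=17: ready={B,C,G} → run B
t=18: ready={C,G} → run C
t=19: ready={C,G} → run C
t=20: ready={C,G} → run C
t=21: ready={G} → run G
t=22: ready={G} → run G
t=23: ready={G} → run G
t=24: ready={G} → run G
t=25: (idle)
t=26: (idle)
t=27: (idle)
t=28: (idle)
t=29: (idle)
t=30: (idle)
t=31: (idle)

context switches = 6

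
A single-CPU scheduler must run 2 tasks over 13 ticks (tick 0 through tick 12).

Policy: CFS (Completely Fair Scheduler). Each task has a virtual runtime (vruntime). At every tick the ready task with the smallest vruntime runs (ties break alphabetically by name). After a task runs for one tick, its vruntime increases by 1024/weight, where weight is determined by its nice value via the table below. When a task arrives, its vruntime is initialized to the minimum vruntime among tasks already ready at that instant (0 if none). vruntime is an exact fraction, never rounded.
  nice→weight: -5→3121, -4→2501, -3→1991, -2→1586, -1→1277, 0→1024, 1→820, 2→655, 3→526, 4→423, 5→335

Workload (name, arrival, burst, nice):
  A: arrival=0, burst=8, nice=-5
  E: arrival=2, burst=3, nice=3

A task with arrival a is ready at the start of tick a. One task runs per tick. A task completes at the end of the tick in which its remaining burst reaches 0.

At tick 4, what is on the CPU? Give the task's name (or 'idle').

t=0: vr[A=0] → run A
t=1: vr[A=1024/3121] → run A
t=2: vr[A=2048/3121 E=2048/3121] → run A
t=3: vr[A=3072/3121 E=2048/3121] → run E
t=4: vr[A=3072/3121 E=2136576/820823] → run A
t=5: vr[A=4096/3121 E=2136576/820823] → run A
t=6: vr[A=5120/3121 E=2136576/820823] → run A
t=7: vr[A=6144/3121 E=2136576/820823] → run A
t=8: vr[A=7168/3121 E=2136576/820823] → run A
t=9: vr[E=2136576/820823] → run E
t=10: vr[E=3734528/820823] → run E
t=11: (idle)
t=12: (idle)

running at tick 4 = A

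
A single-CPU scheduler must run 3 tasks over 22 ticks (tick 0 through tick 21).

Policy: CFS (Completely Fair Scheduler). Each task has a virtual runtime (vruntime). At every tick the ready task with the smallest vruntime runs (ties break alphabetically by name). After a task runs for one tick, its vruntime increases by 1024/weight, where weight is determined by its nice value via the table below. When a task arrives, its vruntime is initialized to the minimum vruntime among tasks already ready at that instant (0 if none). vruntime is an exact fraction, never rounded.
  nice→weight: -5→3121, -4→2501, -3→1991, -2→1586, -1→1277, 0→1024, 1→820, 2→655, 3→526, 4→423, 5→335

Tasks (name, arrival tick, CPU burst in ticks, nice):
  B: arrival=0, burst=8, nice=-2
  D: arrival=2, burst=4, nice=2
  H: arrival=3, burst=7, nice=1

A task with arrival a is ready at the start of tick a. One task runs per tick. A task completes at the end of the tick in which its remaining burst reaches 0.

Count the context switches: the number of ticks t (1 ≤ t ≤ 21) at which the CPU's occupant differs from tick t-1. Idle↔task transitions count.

t=0: vr[B=0] → run B
t=1: vr[B=512/793] → run B
t=2: vr[B=1024/793 D=1024/793] → run B
t=3: vr[B=1536/793 D=1024/793 H=1024/793] → run D
t=4: vr[B=1536/793 D=1482752/519415 H=1024/793] → run H
t=5: vr[B=1536/793 D=1482752/519415 H=412928/162565] → run B
t=6: vr[B=2048/793 D=1482752/519415 H=412928/162565] → run H
t=7: vr[B=2048/793 D=1482752/519415 H=615936/162565] → run B
t=8: vr[B=2560/793 D=1482752/519415 H=615936/162565] → run D
t=9: vr[B=2560/793 D=2294784/519415 H=615936/162565] → run B
t=10: vr[B=3072/793 D=2294784/519415 H=615936/162565] → run H
t=11: vr[B=3072/793 D=2294784/519415 H=818944/162565] → run B
t=12: vr[B=3584/793 D=2294784/519415 H=818944/162565] → run D
t=13: vr[B=3584/793 D=3106816/519415 H=818944/162565] → run B
t=14: vr[D=3106816/519415 H=818944/162565] → run H
t=15: vr[D=3106816/519415 H=1021952/162565] → run D
t=16: vr[H=1021952/162565] → run H
t=17: vr[H=244992/32513] → run H
t=18: vr[H=1427968/162565] → run H
t=19: (idle)
t=20: (idle)
t=21: (idle)

context switches = 15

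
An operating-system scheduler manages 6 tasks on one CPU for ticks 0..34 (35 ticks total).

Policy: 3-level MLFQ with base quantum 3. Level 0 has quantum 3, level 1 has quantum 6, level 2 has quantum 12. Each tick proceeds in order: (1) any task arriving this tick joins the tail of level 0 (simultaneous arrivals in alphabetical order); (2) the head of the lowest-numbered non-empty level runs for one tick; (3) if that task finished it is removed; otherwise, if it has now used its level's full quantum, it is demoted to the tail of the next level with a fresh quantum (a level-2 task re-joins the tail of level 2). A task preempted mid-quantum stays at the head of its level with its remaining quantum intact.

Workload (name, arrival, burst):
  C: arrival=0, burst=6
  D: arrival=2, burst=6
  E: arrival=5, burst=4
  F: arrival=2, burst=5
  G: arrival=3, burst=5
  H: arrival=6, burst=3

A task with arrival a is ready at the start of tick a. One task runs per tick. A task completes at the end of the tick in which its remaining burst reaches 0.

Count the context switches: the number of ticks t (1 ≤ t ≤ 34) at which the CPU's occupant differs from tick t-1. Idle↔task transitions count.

context switches = 11

t=0: L0/L1/L2 = C/-/- → run C
t=1: L0/L1/L2 = C/-/- → run C
t=2: L0/L1/L2 = CDF/-/- → run C
t=3: L0/L1/L2 = DFG/C/- → run D
t=4: L0/L1/L2 = DFG/C/- → run D
t=5: L0/L1/L2 = DFGE/C/- → run D
t=6: L0/L1/L2 = FGEH/CD/- → run F
t=7: L0/L1/L2 = FGEH/CD/- → run F
t=8: L0/L1/L2 = FGEH/CD/- → run F
t=9: L0/L1/L2 = GEH/CDF/- → run G
t=10: L0/L1/L2 = GEH/CDF/- → run G
t=11: L0/L1/L2 = GEH/CDF/- → run G
t=12: L0/L1/L2 = EH/CDFG/- → run E
t=13: L0/L1/L2 = EH/CDFG/- → run E
t=14: L0/L1/L2 = EH/CDFG/- → run E
t=15: L0/L1/L2 = H/CDFGE/- → run H
t=16: L0/L1/L2 = H/CDFGE/- → run H
t=17: L0/L1/L2 = H/CDFGE/- → run H
t=18: L0/L1/L2 = -/CDFGE/- → run C
t=19: L0/L1/L2 = -/CDFGE/- → run C
t=20: L0/L1/L2 = -/CDFGE/- → run C
t=21: L0/L1/L2 = -/DFGE/- → run D
t=22: L0/L1/L2 = -/DFGE/- → run D
t=23: L0/L1/L2 = -/DFGE/- → run D
t=24: L0/L1/L2 = -/FGE/- → run F
t=25: L0/L1/L2 = -/FGE/- → run F
t=26: L0/L1/L2 = -/GE/- → run G
t=27: L0/L1/L2 = -/GE/- → run G
t=28: L0/L1/L2 = -/E/- → run E
t=29: (idle)
t=30: (idle)
t=31: (idle)
t=32: (idle)
t=33: (idle)
t=34: (idle)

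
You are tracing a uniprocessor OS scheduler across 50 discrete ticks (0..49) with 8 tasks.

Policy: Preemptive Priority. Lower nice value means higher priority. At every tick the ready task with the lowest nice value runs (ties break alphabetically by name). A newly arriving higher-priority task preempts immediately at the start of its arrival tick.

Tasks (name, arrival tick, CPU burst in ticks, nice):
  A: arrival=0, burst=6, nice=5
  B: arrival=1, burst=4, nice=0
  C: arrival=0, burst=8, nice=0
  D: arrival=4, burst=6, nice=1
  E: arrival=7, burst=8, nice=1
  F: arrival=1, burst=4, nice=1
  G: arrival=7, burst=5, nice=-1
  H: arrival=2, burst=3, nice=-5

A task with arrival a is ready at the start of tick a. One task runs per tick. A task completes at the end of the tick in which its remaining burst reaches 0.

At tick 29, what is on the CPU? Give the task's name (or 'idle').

running at tick 29 = E

t=0: ready={A,C} → run C
t=1: ready={A,B,C,F} → run B
t=2: ready={A,B,C,F,H} → run H
t=3: ready={A,B,C,F,H} → run H
t=4: ready={A,B,C,D,F,H} → run H
t=5: ready={A,B,C,D,F} → run B
t=6: ready={A,B,C,D,F} → run B
t=7: ready={A,B,C,D,E,F,G} → run G
t=8: ready={A,B,C,D,E,F,G} → run G
t=9: ready={A,B,C,D,E,F,G} → run G
t=10: ready={A,B,C,D,E,F,G} → run G
t=11: ready={A,B,C,D,E,F,G} → run G
t=12: ready={A,B,C,D,E,F} → run B
t=13: ready={A,C,D,E,F} → run C
t=14: ready={A,C,D,E,F} → run C
t=15: ready={A,C,D,E,F} → run C
t=16: ready={A,C,D,E,F} → run C
t=17: ready={A,C,D,E,F} → run C
t=18: ready={A,C,D,E,F} → run C
t=19: ready={A,C,D,E,F} → run C
t=20: ready={A,D,E,F} → run D
t=21: ready={A,D,E,F} → run D
t=22: ready={A,D,E,F} → run D
t=23: ready={A,D,E,F} → run D
t=24: ready={A,D,E,F} → run D
t=25: ready={A,D,E,F} → run D
t=26: ready={A,E,F} → run E
t=27: ready={A,E,F} → run E
t=28: ready={A,E,F} → run E
t=29: ready={A,E,F} → run E
t=30: ready={A,E,F} → run E
t=31: ready={A,E,F} → run E
t=32: ready={A,E,F} → run E
t=33: ready={A,E,F} → run E
t=34: ready={A,F} → run F
t=35: ready={A,F} → run F
t=36: ready={A,F} → run F
t=37: ready={A,F} → run F
t=38: ready={A} → run A
t=39: ready={A} → run A
t=40: ready={A} → run A
t=41: ready={A} → run A
t=42: ready={A} → run A
t=43: ready={A} → run A
t=44: (idle)
t=45: (idle)
t=46: (idle)
t=47: (idle)
t=48: (idle)
t=49: (idle)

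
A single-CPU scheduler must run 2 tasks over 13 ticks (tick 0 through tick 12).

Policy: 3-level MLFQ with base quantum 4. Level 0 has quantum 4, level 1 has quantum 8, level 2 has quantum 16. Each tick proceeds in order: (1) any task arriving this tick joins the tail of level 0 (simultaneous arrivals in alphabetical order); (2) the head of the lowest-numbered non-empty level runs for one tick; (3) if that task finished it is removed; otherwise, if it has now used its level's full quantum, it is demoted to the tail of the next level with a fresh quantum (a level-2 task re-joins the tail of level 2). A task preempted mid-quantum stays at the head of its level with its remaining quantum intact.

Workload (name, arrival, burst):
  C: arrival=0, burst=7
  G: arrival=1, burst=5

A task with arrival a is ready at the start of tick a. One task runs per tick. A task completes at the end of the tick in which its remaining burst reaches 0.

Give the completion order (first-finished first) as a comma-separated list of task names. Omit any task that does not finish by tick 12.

t=0: L0/L1/L2 = C/-/- → run C
t=1: L0/L1/L2 = CG/-/- → run C
t=2: L0/L1/L2 = CG/-/- → run C
t=3: L0/L1/L2 = CG/-/- → run C
t=4: L0/L1/L2 = G/C/- → run G
t=5: L0/L1/L2 = G/C/- → run G
t=6: L0/L1/L2 = G/C/- → run G
t=7: L0/L1/L2 = G/C/- → run G
t=8: L0/L1/L2 = -/CG/- → run C
t=9: L0/L1/L2 = -/CG/- → run C
t=10: L0/L1/L2 = -/CG/- → run C
t=11: L0/L1/L2 = -/G/- → run G
t=12: (idle)

completion order = C, G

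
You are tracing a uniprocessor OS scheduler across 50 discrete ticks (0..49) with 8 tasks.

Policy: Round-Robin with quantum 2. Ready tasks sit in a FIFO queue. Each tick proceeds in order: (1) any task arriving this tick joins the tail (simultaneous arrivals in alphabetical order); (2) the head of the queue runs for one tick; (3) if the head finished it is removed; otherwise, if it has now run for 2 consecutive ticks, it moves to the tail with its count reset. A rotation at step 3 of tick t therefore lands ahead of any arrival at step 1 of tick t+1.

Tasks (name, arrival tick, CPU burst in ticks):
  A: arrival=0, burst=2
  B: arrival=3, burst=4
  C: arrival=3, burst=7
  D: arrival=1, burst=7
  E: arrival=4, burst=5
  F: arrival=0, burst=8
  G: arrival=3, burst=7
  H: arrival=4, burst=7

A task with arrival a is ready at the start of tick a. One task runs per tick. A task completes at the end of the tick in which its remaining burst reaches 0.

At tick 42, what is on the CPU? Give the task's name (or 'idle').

running at tick 42 = H

t=0: queue=[A,F] q_used=0 → run A
t=1: queue=[A,F,D] q_used=1 → run A
t=2: queue=[F,D] q_used=0 → run F
t=3: queue=[F,D,B,C,G] q_used=1 → run F
t=4: queue=[D,B,C,G,F,E,H] q_used=0 → run D
t=5: queue=[D,B,C,G,F,E,H] q_used=1 → run D
t=6: queue=[B,C,G,F,E,H,D] q_used=0 → run B
t=7: queue=[B,C,G,F,E,H,D] q_used=1 → run B
t=8: queue=[C,G,F,E,H,D,B] q_used=0 → run C
t=9: queue=[C,G,F,E,H,D,B] q_used=1 → run C
t=10: queue=[G,F,E,H,D,B,C] q_used=0 → run G
t=11: queue=[G,F,E,H,D,B,C] q_used=1 → run G
t=12: queue=[F,E,H,D,B,C,G] q_used=0 → run F
t=13: queue=[F,E,H,D,B,C,G] q_used=1 → run F
t=14: queue=[E,H,D,B,C,G,F] q_used=0 → run E
t=15: queue=[E,H,D,B,C,G,F] q_used=1 → run E
t=16: queue=[H,D,B,C,G,F,E] q_used=0 → run H
t=17: queue=[H,D,B,C,G,F,E] q_used=1 → run H
t=18: queue=[D,B,C,G,F,E,H] q_used=0 → run D
t=19: queue=[D,B,C,G,F,E,H] q_used=1 → run D
t=20: queue=[B,C,G,F,E,H,D] q_used=0 → run B
t=21: queue=[B,C,G,F,E,H,D] q_used=1 → run B
t=22: queue=[C,G,F,E,H,D] q_used=0 → run C
t=23: queue=[C,G,F,E,H,D] q_used=1 → run C
t=24: queue=[G,F,E,H,D,C] q_used=0 → run G
t=25: queue=[G,F,E,H,D,C] q_used=1 → run G
t=26: queue=[F,E,H,D,C,G] q_used=0 → run F
t=27: queue=[F,E,H,D,C,G] q_used=1 → run F
t=28: queue=[E,H,D,C,G,F] q_used=0 → run E
t=29: queue=[E,H,D,C,G,F] q_used=1 → run E
t=30: queue=[H,D,C,G,F,E] q_used=0 → run H
t=31: queue=[H,D,C,G,F,E] q_used=1 → run H
t=32: queue=[D,C,G,F,E,H] q_used=0 → run D
t=33: queue=[D,C,G,F,E,H] q_used=1 → run D
t=34: queue=[C,G,F,E,H,D] q_used=0 → run C
t=35: queue=[C,G,F,E,H,D] q_used=1 → run C
t=36: queue=[G,F,E,H,D,C] q_used=0 → run G
t=37: queue=[G,F,E,H,D,C] q_used=1 → run G
t=38: queue=[F,E,H,D,C,G] q_used=0 → run F
t=39: queue=[F,E,H,D,C,G] q_used=1 → run F
t=40: queue=[E,H,D,C,G] q_used=0 → run E
t=41: queue=[H,D,C,G] q_used=0 → run H
t=42: queue=[H,D,C,G] q_used=1 → run H
t=43: queue=[D,C,G,H] q_used=0 → run D
t=44: queue=[C,G,H] q_used=0 → run C
t=45: queue=[G,H] q_used=0 → run G
t=46: queue=[H] q_used=0 → run H
t=47: (idle)
t=48: (idle)
t=49: (idle)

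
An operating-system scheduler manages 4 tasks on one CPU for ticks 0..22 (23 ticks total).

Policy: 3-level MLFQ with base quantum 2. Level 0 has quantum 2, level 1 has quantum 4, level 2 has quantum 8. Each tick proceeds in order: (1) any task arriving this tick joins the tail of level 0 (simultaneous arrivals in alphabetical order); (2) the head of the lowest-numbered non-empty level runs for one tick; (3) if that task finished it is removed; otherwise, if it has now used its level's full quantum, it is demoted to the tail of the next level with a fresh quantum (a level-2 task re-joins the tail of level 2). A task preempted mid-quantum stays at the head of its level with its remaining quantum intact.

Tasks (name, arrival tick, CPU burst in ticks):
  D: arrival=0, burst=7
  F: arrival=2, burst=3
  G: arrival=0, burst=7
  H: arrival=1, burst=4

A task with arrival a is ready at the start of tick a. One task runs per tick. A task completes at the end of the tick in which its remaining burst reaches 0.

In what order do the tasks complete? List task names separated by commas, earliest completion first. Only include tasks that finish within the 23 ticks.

t=0: L0/L1/L2 = DG/-/- → run D
t=1: L0/L1/L2 = DGH/-/- → run D
t=2: L0/L1/L2 = GHF/D/- → run G
t=3: L0/L1/L2 = GHF/D/- → run G
t=4: L0/L1/L2 = HF/DG/- → run H
t=5: L0/L1/L2 = HF/DG/- → run H
t=6: L0/L1/L2 = F/DGH/- → run F
t=7: L0/L1/L2 = F/DGH/- → run F
t=8: L0/L1/L2 = -/DGHF/- → run D
t=9: L0/L1/L2 = -/DGHF/- → run D
t=10: L0/L1/L2 = -/DGHF/- → run D
t=11: L0/L1/L2 = -/DGHF/- → run D
t=12: L0/L1/L2 = -/GHF/D → run G
t=13: L0/L1/L2 = -/GHF/D → run G
t=14: L0/L1/L2 = -/GHF/D → run G
t=15: L0/L1/L2 = -/GHF/D → run G
t=16: L0/L1/L2 = -/HF/DG → run H
t=17: L0/L1/L2 = -/HF/DG → run H
t=18: L0/L1/L2 = -/F/DG → run F
t=19: L0/L1/L2 = -/-/DG → run D
t=20: L0/L1/L2 = -/-/G → run G
t=21: (idle)
t=22: (idle)

completion order = H, F, D, G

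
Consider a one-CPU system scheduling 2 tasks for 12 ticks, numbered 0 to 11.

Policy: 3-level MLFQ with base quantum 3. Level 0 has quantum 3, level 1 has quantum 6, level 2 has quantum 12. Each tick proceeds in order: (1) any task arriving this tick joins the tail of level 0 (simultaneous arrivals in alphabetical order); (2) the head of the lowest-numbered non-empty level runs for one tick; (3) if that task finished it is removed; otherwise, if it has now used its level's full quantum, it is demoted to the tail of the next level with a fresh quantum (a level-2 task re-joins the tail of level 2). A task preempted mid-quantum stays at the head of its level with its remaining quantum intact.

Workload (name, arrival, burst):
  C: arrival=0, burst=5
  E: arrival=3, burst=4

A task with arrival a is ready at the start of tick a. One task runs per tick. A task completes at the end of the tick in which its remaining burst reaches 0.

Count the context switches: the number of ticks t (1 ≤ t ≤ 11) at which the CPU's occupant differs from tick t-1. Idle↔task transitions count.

context switches = 4

t=0: L0/L1/L2 = C/-/- → run C
t=1: L0/L1/L2 = C/-/- → run C
t=2: L0/L1/L2 = C/-/- → run C
t=3: L0/L1/L2 = E/C/- → run E
t=4: L0/L1/L2 = E/C/- → run E
t=5: L0/L1/L2 = E/C/- → run E
t=6: L0/L1/L2 = -/CE/- → run C
t=7: L0/L1/L2 = -/CE/- → run C
t=8: L0/L1/L2 = -/E/- → run E
t=9: (idle)
t=10: (idle)
t=11: (idle)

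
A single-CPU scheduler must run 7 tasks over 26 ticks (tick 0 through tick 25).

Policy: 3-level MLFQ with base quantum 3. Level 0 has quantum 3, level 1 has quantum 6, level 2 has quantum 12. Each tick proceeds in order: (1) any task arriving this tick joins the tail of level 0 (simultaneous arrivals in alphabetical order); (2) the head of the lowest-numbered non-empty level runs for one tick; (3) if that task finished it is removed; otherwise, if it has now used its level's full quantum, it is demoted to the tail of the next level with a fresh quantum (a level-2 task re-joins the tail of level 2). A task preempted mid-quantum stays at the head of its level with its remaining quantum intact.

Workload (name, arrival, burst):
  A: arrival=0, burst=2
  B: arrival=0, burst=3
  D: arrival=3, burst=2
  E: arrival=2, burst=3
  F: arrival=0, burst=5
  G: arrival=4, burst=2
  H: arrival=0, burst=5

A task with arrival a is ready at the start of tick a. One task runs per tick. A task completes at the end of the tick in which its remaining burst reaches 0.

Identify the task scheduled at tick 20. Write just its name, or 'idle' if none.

t=0: L0/L1/L2 = ABFH/-/- → run A
t=1: L0/L1/L2 = ABFH/-/- → run A
t=2: L0/L1/L2 = BFHE/-/- → run B
t=3: L0/L1/L2 = BFHED/-/- → run B
t=4: L0/L1/L2 = BFHEDG/-/- → run B
t=5: L0/L1/L2 = FHEDG/-/- → run F
t=6: L0/L1/L2 = FHEDG/-/- → run F
t=7: L0/L1/L2 = FHEDG/-/- → run F
t=8: L0/L1/L2 = HEDG/F/- → run H
t=9: L0/L1/L2 = HEDG/F/- → run H
t=10: L0/L1/L2 = HEDG/F/- → run H
t=11: L0/L1/L2 = EDG/FH/- → run E
t=12: L0/L1/L2 = EDG/FH/- → run E
t=13: L0/L1/L2 = EDG/FH/- → run E
t=14: L0/L1/L2 = DG/FH/- → run D
t=15: L0/L1/L2 = DG/FH/- → run D
t=16: L0/L1/L2 = G/FH/- → run G
t=17: L0/L1/L2 = G/FH/- → run G
t=18: L0/L1/L2 = -/FH/- → run F
t=19: L0/L1/L2 = -/FH/- → run F
t=20: L0/L1/L2 = -/H/- → run H
t=21: L0/L1/L2 = -/H/- → run H
t=22: (idle)
t=23: (idle)
t=24: (idle)
t=25: (idle)

running at tick 20 = H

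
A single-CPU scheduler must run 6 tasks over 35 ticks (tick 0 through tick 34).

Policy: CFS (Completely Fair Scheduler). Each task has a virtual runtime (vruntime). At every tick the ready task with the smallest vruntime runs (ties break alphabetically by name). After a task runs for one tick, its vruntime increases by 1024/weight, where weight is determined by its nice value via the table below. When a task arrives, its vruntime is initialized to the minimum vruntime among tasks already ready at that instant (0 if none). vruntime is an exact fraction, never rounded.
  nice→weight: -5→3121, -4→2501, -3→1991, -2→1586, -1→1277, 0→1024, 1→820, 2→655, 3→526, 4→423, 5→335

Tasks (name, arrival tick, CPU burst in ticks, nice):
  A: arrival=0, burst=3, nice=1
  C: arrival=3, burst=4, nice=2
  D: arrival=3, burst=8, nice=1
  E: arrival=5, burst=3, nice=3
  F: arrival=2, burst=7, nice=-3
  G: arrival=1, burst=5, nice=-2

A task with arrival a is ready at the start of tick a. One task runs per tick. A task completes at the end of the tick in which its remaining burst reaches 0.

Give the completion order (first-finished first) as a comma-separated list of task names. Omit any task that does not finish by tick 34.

t=0: vr[A=0] → run A
t=1: vr[A=256/205 G=256/205] → run A
t=2: vr[A=512/205 F=256/205 G=256/205] → run F
t=3: vr[A=512/205 C=256/205 D=256/205 F=719616/408155 G=256/205] → run C
t=4: vr[A=512/205 C=15104/5371 D=256/205 F=719616/408155 G=256/205] → run D
t=5: vr[A=512/205 C=15104/5371 D=512/205 E=256/205 F=719616/408155 G=256/205] → run E
t=6: vr[A=512/205 C=15104/5371 D=512/205 E=172288/53915 F=719616/408155 G=256/205] → run G
t=7: vr[A=512/205 C=15104/5371 D=512/205 E=172288/53915 F=719616/408155 G=307968/162565] → run F
t=8: vr[A=512/205 C=15104/5371 D=512/205 E=172288/53915 F=929536/408155 G=307968/162565] → run G
t=9: vr[A=512/205 C=15104/5371 D=512/205 E=172288/53915 F=929536/408155 G=412928/162565] → run F
t=10: vr[A=512/205 C=15104/5371 D=512/205 E=172288/53915 F=1139456/408155 G=412928/162565] → run A
t=11: vr[C=15104/5371 D=512/205 E=172288/53915 F=1139456/408155 G=412928/162565] → run D
t=12: vr[C=15104/5371 D=768/205 E=172288/53915 F=1139456/408155 G=412928/162565] → run G
t=13: vr[C=15104/5371 D=768/205 E=172288/53915 F=1139456/408155 G=517888/162565] → run F
t=14: vr[C=15104/5371 D=768/205 E=172288/53915 F=1349376/408155 G=517888/162565] → run C
t=15: vr[C=117504/26855 D=768/205 E=172288/53915 F=1349376/408155 G=517888/162565] → run G
t=16: vr[C=117504/26855 D=768/205 E=172288/53915 F=1349376/408155 G=622848/162565] → run E
t=17: vr[C=117504/26855 D=768/205 E=277248/53915 F=1349376/408155 G=622848/162565] → run F
t=18: vr[C=117504/26855 D=768/205 E=277248/53915 F=1559296/408155 G=622848/162565] → run D
t=19: vr[C=117504/26855 D=1024/205 E=277248/53915 F=1559296/408155 G=622848/162565] → run F
t=20: vr[C=117504/26855 D=1024/205 E=277248/53915 F=1769216/408155 G=622848/162565] → run G
t=21: vr[C=117504/26855 D=1024/205 E=277248/53915 F=1769216/408155] → run F
t=22: vr[C=117504/26855 D=1024/205 E=277248/53915] → run C
t=23: vr[C=159488/26855 D=1024/205 E=277248/53915] → run D
t=24: vr[C=159488/26855 D=256/41 E=277248/53915] → run E
t=25: vr[C=159488/26855 D=256/41] → run C
t=26: vr[D=256/41] → run D
t=27: vr[D=1536/205] → run D
t=28: vr[D=1792/205] → run D
t=29: vr[D=2048/205] → run D
t=30: (idle)
t=31: (idle)
t=32: (idle)
t=33: (idle)
t=34: (idle)

completion order = A, G, F, E, C, D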